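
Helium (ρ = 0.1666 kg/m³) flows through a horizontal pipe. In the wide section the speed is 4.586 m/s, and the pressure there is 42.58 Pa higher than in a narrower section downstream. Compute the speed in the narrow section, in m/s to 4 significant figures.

v₂ = 23.07 m/s

Horizontal Bernoulli: P₁ + ½ρv₁² = P₂ + ½ρv₂², so v₂² = v₁² + 2(P₁ − P₂)/ρ.
v₂ = √(4.586² + 2·42.58/0.1666) = √(21.03 + 511.2) = 23.07 m/s.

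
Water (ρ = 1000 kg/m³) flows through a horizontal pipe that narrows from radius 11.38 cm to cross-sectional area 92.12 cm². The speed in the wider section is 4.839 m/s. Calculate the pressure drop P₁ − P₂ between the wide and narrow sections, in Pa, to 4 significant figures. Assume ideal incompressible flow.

ΔP = 216700 Pa

By continuity, v₂ = v₁·A₁/A₂ = 4.839·(406.9/92.12) = 21.37 m/s.
Along the horizontal streamline, P + ½ρv² is constant.
P₁ − P₂ = ½·1000·(21.37² − 4.839²) = ½·1000·433.3 = 216700 Pa.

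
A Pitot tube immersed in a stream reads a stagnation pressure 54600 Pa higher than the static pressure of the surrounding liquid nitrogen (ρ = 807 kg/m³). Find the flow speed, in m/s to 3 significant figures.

11.6 m/s

Bernoulli between the free stream and the stagnation point: ½ρv² = P_stag − P_static.
v = √(2ΔP/ρ) = √(2·54600/807) = 11.6 m/s.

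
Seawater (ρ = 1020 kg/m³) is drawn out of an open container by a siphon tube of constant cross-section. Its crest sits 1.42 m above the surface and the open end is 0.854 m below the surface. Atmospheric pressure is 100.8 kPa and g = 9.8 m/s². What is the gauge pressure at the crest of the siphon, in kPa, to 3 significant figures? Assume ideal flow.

From the surface to the outlet (both open to atmosphere, surface at rest): v = √(2g·h_out) = √(2·9.8·0.854) = 4.09 m/s.
Continuity keeps v the same throughout the tube; from surface to crest, P_atm + 0 = P_top + ½ρv² + ρg·h_top.
P_top = 100800 − ½·1020·4.09² − 1020·9.8·1.42 = 78100 Pa. So P_gauge = P_top − P_atm = -22700 Pa.

P_gauge = -22.7 kPa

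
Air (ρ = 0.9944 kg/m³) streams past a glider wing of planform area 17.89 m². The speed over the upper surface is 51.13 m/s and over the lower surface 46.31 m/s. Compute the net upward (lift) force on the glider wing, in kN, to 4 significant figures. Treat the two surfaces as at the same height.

The faster flow above has the lower pressure; Bernoulli (same height) gives ΔP = ½ρ(v_up² − v_low²).
ΔP = ½·0.9944·(51.13² − 46.31²) = 233.5 Pa.
Lift = ΔP · A = 233.5 × 17.89 = 4178 N.

F ≈ 4.178 kN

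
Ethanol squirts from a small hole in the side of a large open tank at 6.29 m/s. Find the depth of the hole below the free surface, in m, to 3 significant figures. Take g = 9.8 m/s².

2.02 m

For a small hole in a large open tank, ½v² = gh, giving h = v²/(2g).
h = 6.29²/(2·9.8) = 39.6/19.60 = 2.02 m.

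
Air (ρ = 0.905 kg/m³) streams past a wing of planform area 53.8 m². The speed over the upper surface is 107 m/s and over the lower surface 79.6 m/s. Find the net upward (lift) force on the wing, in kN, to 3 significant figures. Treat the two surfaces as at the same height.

With equal heights on the two surfaces, Bernoulli gives P_lower − P_upper = ½ρ(v_upper² − v_lower²).
ΔP = ½·0.905·(107² − 79.6²) = 2310 Pa.
Lift = ΔP · A = 2310 × 53.8 = 124000 N.

F = 124 kN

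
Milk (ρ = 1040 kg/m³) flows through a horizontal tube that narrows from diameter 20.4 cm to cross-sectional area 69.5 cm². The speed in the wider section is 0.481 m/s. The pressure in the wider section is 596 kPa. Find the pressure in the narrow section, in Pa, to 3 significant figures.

Mass conservation (A₁v₁ = A₂v₂) gives v₂ = 0.481 × 327/69.5 = 2.26 m/s.
The pipe is horizontal, so Bernoulli reduces to P₁ + ½ρv₁² = P₂ + ½ρv₂².
P₂ = P₁ − ½ρ(v₂² − v₁²) = 596000 − ½·1040·(2.26² − 0.481²) = 596000 − 2540 = 593000 Pa.

P₂ ≈ 593000 Pa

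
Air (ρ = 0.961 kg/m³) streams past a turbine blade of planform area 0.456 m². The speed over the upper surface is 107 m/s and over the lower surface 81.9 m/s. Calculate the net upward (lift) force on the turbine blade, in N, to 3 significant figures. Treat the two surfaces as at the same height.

F = 1040 N

The faster flow above has the lower pressure; Bernoulli (same height) gives ΔP = ½ρ(v_up² − v_low²).
ΔP = ½·0.961·(107² − 81.9²) = 2280 Pa.
Lift = ΔP · A = 2280 × 0.456 = 1040 N.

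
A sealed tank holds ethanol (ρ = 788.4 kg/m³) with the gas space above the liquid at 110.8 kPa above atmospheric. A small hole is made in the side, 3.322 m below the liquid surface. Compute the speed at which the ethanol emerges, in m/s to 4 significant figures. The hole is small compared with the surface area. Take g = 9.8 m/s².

Take point 1 at the surface (v₁ ≈ 0) and point 2 at the hole (at atmospheric pressure). Bernoulli: P₁ + ρg h = P_atm + ½ρv₂².
With P₁ − P_atm = 110800 Pa, v₂ = √(2gh + 2ΔP/ρ) = √(2·9.8·3.322 + 2·110800/788.4) = 18.61 m/s.

v ≈ 18.61 m/s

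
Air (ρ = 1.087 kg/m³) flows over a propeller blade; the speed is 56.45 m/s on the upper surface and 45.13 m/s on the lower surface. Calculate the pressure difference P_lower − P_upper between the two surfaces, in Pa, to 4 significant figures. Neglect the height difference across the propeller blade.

The pressure is lower where the speed is higher: ΔP = ½ρ(v_up² − v_low²).
ΔP = ½·1.087·(56.45² − 45.13²) = 625.0 Pa.

ΔP = 625.0 Pa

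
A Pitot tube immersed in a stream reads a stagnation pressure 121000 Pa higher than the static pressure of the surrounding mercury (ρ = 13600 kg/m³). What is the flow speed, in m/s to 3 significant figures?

The dynamic pressure equals the rise in static pressure at the stagnation point: ΔP = ½ρv².
v = √(2ΔP/ρ) = √(2·121000/13600) = 4.22 m/s.

v = 4.22 m/s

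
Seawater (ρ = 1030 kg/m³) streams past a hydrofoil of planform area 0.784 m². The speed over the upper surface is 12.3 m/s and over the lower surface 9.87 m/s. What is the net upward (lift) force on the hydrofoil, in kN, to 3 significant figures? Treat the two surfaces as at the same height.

With equal heights on the two surfaces, Bernoulli gives P_lower − P_upper = ½ρ(v_upper² − v_lower²).
ΔP = ½·1030·(12.3² − 9.87²) = 27700 Pa.
Lift = ΔP · A = 27700 × 0.784 = 21800 N.

21.8 kN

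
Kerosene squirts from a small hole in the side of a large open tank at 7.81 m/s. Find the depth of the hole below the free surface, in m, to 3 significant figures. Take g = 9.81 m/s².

Torricelli: v = √(2gh), so h = v²/(2g).
h = 7.81²/(2·9.81) = 61.0/19.62 = 3.11 m.

h ≈ 3.11 m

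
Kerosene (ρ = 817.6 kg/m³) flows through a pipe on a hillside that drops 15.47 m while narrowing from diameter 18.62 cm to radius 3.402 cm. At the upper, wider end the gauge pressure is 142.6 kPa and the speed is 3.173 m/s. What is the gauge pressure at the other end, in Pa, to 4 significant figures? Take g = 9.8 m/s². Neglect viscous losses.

The volume flow rate is constant, so v₂ = (A₁/A₂)v₁ = (272.3/36.36)·3.173 = 23.76 m/s.
Energy conservation along the streamline gives P₂ = P₁ − ½ρ(v₂² − v₁²) − ρg(h₂ − h₁).
P₂ = 142600 + ½·817.6·(3.173² − 23.76²) − 817.6·9.8·(−15.47) = 142600 + (-226700) − (-124000) = 39830 Pa.

39830 Pa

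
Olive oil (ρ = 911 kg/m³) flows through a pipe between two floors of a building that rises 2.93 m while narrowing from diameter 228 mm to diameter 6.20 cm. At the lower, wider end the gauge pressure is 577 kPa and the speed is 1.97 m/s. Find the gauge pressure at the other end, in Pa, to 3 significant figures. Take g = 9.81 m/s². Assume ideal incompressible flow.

Mass conservation (A₁v₁ = A₂v₂) gives v₂ = 1.97 × 408/30.2 = 26.6 m/s.
Applying Bernoulli between the two ends and solving for P₂: P₂ = P₁ + ½ρ(v₁² − v₂²) − ρgΔh.
P₂ = 577000 + ½·911·(1.97² − 26.6²) − 911·9.81·(+2.93) = 577000 + (-322000) − (26200) = 229000 Pa.

P₂ ≈ 229000 Pa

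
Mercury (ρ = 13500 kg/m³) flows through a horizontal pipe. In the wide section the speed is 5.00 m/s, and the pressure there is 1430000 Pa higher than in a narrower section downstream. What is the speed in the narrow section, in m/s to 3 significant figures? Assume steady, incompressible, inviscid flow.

Horizontal Bernoulli: P₁ + ½ρv₁² = P₂ + ½ρv₂², so v₂² = v₁² + 2(P₁ − P₂)/ρ.
v₂ = √(5.00² + 2·1430000/13500) = √(25.0 + 212) = 15.4 m/s.

15.4 m/s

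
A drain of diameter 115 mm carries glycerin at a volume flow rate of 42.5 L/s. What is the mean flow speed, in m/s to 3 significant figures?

Q = 42.5 L/s = 0.0425 m³/s.
v = Q/A = 0.0425 / 0.0104 = 4.09 m/s.

4.09 m/s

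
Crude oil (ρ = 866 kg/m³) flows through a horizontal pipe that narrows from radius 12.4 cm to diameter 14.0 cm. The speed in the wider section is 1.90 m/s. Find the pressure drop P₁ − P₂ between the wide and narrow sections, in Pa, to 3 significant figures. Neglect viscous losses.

13800 Pa

The volume flow rate is constant, so v₂ = (A₁/A₂)v₁ = (483/154)·1.90 = 5.96 m/s.
Bernoulli (h₁ = h₂): P₁ − P₂ = ½ρ(v₂² − v₁²).
P₁ − P₂ = ½·866·(5.96² − 1.90²) = ½·866·31.9 = 13800 Pa.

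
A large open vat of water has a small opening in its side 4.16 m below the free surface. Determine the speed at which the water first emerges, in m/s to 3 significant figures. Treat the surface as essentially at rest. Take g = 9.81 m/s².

v ≈ 9.03 m/s

The surface is effectively still and both ends are open, so ½v² = gh and v = √(2·9.81·4.16) = 9.03 m/s.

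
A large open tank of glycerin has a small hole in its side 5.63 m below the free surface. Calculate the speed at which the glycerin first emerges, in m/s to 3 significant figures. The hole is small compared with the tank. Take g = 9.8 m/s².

Torricelli's result v = √(2gh) gives v = √(2·9.8·5.63) = 10.5 m/s.

v ≈ 10.5 m/s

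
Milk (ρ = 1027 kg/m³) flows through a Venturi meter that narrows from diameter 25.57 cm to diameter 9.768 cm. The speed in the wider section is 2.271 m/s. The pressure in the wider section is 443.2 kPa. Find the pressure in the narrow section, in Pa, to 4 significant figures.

Mass conservation (A₁v₁ = A₂v₂) gives v₂ = 2.271 × 513.5/74.94 = 15.56 m/s.
Bernoulli (h₁ = h₂): P₁ − P₂ = ½ρ(v₂² − v₁²).
P₂ = P₁ − ½ρ(v₂² − v₁²) = 443200 − ½·1027·(15.56² − 2.271²) = 443200 − 121700 = 321500 Pa.

P₂ = 321500 Pa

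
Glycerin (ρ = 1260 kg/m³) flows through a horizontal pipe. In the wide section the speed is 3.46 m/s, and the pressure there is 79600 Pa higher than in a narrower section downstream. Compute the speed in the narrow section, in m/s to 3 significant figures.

Horizontal Bernoulli: P₁ + ½ρv₁² = P₂ + ½ρv₂², so v₂² = v₁² + 2(P₁ − P₂)/ρ.
v₂ = √(3.46² + 2·79600/1260) = √(12.0 + 126) = 11.8 m/s.

v₂ = 11.8 m/s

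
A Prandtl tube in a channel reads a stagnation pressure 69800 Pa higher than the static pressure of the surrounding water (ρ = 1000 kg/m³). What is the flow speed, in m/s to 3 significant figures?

v ≈ 11.8 m/s

The dynamic pressure equals the rise in static pressure at the stagnation point: ΔP = ½ρv².
v = √(2ΔP/ρ) = √(2·69800/1000) = 11.8 m/s.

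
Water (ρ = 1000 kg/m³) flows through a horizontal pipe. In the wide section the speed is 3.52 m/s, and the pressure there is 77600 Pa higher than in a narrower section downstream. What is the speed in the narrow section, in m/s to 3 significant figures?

Horizontal Bernoulli: P₁ + ½ρv₁² = P₂ + ½ρv₂², so v₂² = v₁² + 2(P₁ − P₂)/ρ.
v₂ = √(3.52² + 2·77600/1000) = √(12.4 + 155) = 12.9 m/s.

12.9 m/s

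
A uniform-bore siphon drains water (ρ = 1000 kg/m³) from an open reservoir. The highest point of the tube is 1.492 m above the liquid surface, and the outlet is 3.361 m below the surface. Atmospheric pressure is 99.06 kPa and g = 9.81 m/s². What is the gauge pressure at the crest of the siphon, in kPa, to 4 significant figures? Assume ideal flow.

Bernoulli surface→outlet gives ½v² = g·h_out, so v = √(2·9.81·3.361) = 8.121 m/s.
Continuity keeps v the same throughout the tube; from surface to crest, P_atm + 0 = P_top + ½ρv² + ρg·h_top.
P_top = 99060 − ½·1000·8.121² − 1000·9.81·1.492 = 51450 Pa. So P_gauge = P_top − P_atm = -47610 Pa.

P_gauge ≈ -47.61 kPa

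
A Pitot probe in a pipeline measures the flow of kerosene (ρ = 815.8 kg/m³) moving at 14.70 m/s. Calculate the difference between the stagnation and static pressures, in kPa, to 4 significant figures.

ΔP = 88.14 kPa

Bernoulli between the free stream and the stagnation point: ½ρv² = P_stag − P_static.
ΔP = ½·815.8·14.70² = 88140 Pa.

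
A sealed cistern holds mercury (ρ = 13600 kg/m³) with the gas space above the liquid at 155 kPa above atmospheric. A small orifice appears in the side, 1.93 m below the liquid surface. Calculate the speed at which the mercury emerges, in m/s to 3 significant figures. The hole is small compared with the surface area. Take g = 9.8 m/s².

Take point 1 at the surface (v₁ ≈ 0) and point 2 at the hole (at atmospheric pressure). Bernoulli: P₁ + ρg h = P_atm + ½ρv₂².
With P₁ − P_atm = 155000 Pa, v₂ = √(2gh + 2ΔP/ρ) = √(2·9.8·1.93 + 2·155000/13600) = 7.79 m/s.

v = 7.79 m/s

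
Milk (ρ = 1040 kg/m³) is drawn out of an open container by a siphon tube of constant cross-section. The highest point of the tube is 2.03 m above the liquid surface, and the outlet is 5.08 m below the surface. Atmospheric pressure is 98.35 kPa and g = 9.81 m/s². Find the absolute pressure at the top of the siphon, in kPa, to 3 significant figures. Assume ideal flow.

From the surface to the outlet (both open to atmosphere, surface at rest): v = √(2g·h_out) = √(2·9.81·5.08) = 9.98 m/s.
With constant cross-section the crest speed equals v; applying Bernoulli from the surface up to the crest, P_top = P_atm − ½ρv² − ρg·h_top.
P_top = 98350 − ½·1040·9.98² − 1040·9.81·2.03 = 25800 Pa.

P_top = 25.8 kPa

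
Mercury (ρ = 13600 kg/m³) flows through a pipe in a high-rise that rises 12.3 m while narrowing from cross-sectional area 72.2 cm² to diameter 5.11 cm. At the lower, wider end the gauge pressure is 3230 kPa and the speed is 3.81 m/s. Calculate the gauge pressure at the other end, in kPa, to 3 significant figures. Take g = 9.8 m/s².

By continuity, v₂ = v₁·A₁/A₂ = 3.81·(72.2/20.5) = 13.4 m/s.
Energy conservation along the streamline gives P₂ = P₁ − ½ρ(v₂² − v₁²) − ρg(h₂ − h₁).
P₂ = 3230000 + ½·13600·(3.81² − 13.4²) − 13600·9.8·(+12.3) = 3230000 + (-1120000) − (1640000) = 466000 Pa.

466 kPa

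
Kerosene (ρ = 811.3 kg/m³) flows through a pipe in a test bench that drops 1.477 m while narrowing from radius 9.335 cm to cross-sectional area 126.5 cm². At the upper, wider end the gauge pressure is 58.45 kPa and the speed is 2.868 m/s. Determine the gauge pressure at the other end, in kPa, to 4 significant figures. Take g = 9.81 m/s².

P₂ ≈ 57.91 kPa

The volume flow rate is constant, so v₂ = (A₁/A₂)v₁ = (273.8/126.5)·2.868 = 6.207 m/s.
Bernoulli: P₁ + ½ρv₁² + ρg h₁ = P₂ + ½ρv₂² + ρg h₂, so P₂ = P₁ + ½ρ(v₁² − v₂²) − ρg(h₂ − h₁).
P₂ = 58450 + ½·811.3·(2.868² − 6.207²) − 811.3·9.81·(−1.477) = 58450 + (-12290) − (-11760) = 57910 Pa.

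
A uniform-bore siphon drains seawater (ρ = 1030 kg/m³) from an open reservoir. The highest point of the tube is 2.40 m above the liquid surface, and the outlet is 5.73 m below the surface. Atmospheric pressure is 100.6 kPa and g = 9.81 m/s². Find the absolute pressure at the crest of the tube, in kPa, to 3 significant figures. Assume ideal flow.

The outlet speed comes from Torricelli: v = √(2g·5.73) = 10.6 m/s.
With constant cross-section the crest speed equals v; applying Bernoulli from the surface up to the crest, P_top = P_atm − ½ρv² − ρg·h_top.
P_top = 100600 − ½·1030·10.6² − 1030·9.81·2.40 = 18500 Pa.

P_top = 18.5 kPa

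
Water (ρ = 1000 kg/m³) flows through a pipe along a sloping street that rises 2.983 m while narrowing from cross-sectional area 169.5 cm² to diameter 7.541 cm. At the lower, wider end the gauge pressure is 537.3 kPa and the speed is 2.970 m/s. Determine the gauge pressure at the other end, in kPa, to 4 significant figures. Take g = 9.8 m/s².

Continuity gives A₁v₁ = A₂v₂, so v₂ = (169.5 cm²)/(44.66 cm²) × 2.970 m/s = 11.27 m/s.
Bernoulli: P₁ + ½ρv₁² + ρg h₁ = P₂ + ½ρv₂² + ρg h₂, so P₂ = P₁ + ½ρ(v₁² − v₂²) − ρg(h₂ − h₁).
P₂ = 537300 + ½·1000·(2.970² − 11.27²) − 1000·9.8·(+2.983) = 537300 + (-59110) − (29230) = 449000 Pa.

449.0 kPa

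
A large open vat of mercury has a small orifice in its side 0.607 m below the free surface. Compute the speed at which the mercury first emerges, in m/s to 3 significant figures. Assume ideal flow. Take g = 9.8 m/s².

The surface is effectively still and both ends are open, so ½v² = gh and v = √(2·9.8·0.607) = 3.45 m/s.

3.45 m/s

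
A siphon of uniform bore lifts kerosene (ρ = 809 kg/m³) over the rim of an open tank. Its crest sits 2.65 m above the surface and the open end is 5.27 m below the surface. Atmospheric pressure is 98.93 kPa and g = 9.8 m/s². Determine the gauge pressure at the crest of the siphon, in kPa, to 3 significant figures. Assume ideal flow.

P_gauge ≈ -62.8 kPa

The outlet speed comes from Torricelli: v = √(2g·5.27) = 10.2 m/s.
With constant cross-section the crest speed equals v; applying Bernoulli from the surface up to the crest, P_top = P_atm − ½ρv² − ρg·h_top.
P_top = 98930 − ½·809·10.2² − 809·9.8·2.65 = 36100 Pa. So P_gauge = P_top − P_atm = -62800 Pa.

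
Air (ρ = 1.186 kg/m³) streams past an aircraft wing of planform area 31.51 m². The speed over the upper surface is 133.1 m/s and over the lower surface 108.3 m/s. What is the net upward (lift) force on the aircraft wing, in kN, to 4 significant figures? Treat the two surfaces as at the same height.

From P + ½ρv² = const at equal height, P_low − P_up = ½ρ(v_up² − v_low²).
ΔP = ½·1.186·(133.1² − 108.3²) = 3550 Pa.
Lift = ΔP · A = 3550 × 31.51 = 111900 N.

111.9 kN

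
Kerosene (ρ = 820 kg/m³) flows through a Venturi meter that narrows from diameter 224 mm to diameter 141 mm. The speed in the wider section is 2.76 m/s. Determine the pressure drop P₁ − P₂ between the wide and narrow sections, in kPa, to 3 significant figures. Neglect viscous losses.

By continuity, v₂ = v₁·A₁/A₂ = 2.76·(394/156) = 6.97 m/s.
With no height change, Bernoulli's equation is P₁ + ½ρv₁² = P₂ + ½ρv₂².
P₁ − P₂ = ½·820·(6.97² − 2.76²) = ½·820·40.9 = 16800 Pa.

ΔP ≈ 16.8 kPa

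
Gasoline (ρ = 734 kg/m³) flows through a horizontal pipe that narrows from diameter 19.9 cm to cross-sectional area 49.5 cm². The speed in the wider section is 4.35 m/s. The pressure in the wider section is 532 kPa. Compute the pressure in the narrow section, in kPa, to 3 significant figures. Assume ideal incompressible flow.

P₂ = 265 kPa

By continuity, v₂ = v₁·A₁/A₂ = 4.35·(311/49.5) = 27.3 m/s.
With no height change, Bernoulli's equation is P₁ + ½ρv₁² = P₂ + ½ρv₂².
P₂ = P₁ − ½ρ(v₂² − v₁²) = 532000 − ½·734·(27.3² − 4.35²) = 532000 − 267000 = 265000 Pa.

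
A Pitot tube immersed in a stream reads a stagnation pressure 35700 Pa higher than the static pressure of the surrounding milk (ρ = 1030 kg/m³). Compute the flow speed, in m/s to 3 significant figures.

At the stagnation point the flow is brought to rest, so Bernoulli gives P_stag − P_static = ½ρv².
v = √(2ΔP/ρ) = √(2·35700/1030) = 8.33 m/s.

v ≈ 8.33 m/s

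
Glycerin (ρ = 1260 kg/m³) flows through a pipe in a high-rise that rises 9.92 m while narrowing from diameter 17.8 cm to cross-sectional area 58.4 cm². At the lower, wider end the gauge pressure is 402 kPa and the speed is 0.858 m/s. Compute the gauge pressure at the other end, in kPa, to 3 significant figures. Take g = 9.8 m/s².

P₂ ≈ 272 kPa

Mass conservation (A₁v₁ = A₂v₂) gives v₂ = 0.858 × 249/58.4 = 3.66 m/s.
Bernoulli: P₁ + ½ρv₁² + ρg h₁ = P₂ + ½ρv₂² + ρg h₂, so P₂ = P₁ + ½ρ(v₁² − v₂²) − ρg(h₂ − h₁).
P₂ = 402000 + ½·1260·(0.858² − 3.66²) − 1260·9.8·(+9.92) = 402000 + (-7960) − (122000) = 272000 Pa.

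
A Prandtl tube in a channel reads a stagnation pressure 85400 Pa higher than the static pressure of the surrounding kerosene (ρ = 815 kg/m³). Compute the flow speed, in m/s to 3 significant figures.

v ≈ 14.5 m/s

Bernoulli between the free stream and the stagnation point: ½ρv² = P_stag − P_static.
v = √(2ΔP/ρ) = √(2·85400/815) = 14.5 m/s.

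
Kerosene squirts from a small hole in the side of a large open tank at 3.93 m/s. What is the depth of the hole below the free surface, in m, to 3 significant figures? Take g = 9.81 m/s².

h ≈ 0.787 m

Inverting v = √(2gh) gives h = v² / 2g.
h = 3.93²/(2·9.81) = 15.4/19.62 = 0.787 m.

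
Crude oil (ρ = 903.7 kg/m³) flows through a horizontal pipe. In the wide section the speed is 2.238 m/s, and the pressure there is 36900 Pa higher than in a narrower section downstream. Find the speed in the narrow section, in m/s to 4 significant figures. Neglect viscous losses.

9.310 m/s

With h₁ = h₂, rearranging Bernoulli gives v₂ = √(v₁² + 2ΔP/ρ).
v₂ = √(2.238² + 2·36900/903.7) = √(5.009 + 81.66) = 9.310 m/s.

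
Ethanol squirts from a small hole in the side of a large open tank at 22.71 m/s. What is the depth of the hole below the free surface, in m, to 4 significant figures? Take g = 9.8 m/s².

Inverting v = √(2gh) gives h = v² / 2g.
h = 22.71²/(2·9.8) = 515.7/19.60 = 26.31 m.

h ≈ 26.31 m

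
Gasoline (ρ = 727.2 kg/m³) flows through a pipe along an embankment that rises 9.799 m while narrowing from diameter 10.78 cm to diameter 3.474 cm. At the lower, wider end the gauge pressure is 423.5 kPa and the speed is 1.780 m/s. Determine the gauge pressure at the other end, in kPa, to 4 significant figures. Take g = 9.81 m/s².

P₂ ≈ 247.9 kPa

The volume flow rate is constant, so v₂ = (A₁/A₂)v₁ = (91.27/9.479)·1.780 = 17.14 m/s.
Applying Bernoulli between the two ends and solving for P₂: P₂ = P₁ + ½ρ(v₁² − v₂²) − ρgΔh.
P₂ = 423500 + ½·727.2·(1.780² − 17.14²) − 727.2·9.81·(+9.799) = 423500 + (-105700) − (69900) = 247900 Pa.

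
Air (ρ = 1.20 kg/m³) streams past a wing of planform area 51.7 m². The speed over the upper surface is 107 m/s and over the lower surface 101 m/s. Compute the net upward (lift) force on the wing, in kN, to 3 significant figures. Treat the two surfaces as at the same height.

With equal heights on the two surfaces, Bernoulli gives P_lower − P_upper = ½ρ(v_upper² − v_lower²).
ΔP = ½·1.20·(107² − 101²) = 749 Pa.
Lift = ΔP · A = 749 × 51.7 = 38700 N.

38.7 kN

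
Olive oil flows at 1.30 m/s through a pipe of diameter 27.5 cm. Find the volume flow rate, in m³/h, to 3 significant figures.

Q = A·v = 0.0594 m² × 1.30 m/s = 0.0772 m³/s.
Converting: 0.0772 m³/s × 3600 = 278 m³/h.

Q ≈ 278 m³/h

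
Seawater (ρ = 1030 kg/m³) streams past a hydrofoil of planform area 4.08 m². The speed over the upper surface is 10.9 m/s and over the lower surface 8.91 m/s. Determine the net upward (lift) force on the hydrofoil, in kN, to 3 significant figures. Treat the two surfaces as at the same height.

F ≈ 82.8 kN

The faster flow above has the lower pressure; Bernoulli (same height) gives ΔP = ½ρ(v_up² − v_low²).
ΔP = ½·1030·(10.9² − 8.91²) = 20300 Pa.
Lift = ΔP · A = 20300 × 4.08 = 82800 N.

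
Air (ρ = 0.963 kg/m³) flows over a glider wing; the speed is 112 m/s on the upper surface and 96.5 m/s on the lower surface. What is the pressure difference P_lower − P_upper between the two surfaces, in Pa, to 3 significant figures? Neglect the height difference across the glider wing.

1560 Pa

The pressure is lower where the speed is higher: ΔP = ½ρ(v_up² − v_low²).
ΔP = ½·0.963·(112² − 96.5²) = 1560 Pa.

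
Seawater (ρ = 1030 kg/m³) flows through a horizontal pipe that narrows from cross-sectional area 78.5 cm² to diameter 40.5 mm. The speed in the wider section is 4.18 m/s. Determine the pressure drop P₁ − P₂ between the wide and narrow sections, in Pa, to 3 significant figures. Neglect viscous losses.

ΔP = 325000 Pa

By continuity, v₂ = v₁·A₁/A₂ = 4.18·(78.5/12.9) = 25.5 m/s.
Bernoulli (h₁ = h₂): P₁ − P₂ = ½ρ(v₂² − v₁²).
P₁ − P₂ = ½·1030·(25.5² − 4.18²) = ½·1030·631 = 325000 Pa.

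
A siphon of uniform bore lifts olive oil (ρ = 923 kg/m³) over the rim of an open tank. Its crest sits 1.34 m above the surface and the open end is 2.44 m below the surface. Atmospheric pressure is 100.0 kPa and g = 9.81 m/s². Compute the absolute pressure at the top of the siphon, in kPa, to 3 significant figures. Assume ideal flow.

65.8 kPa

Bernoulli surface→outlet gives ½v² = g·h_out, so v = √(2·9.81·2.44) = 6.92 m/s.
With constant cross-section the crest speed equals v; applying Bernoulli from the surface up to the crest, P_top = P_atm − ½ρv² − ρg·h_top.
P_top = 100000 − ½·923·6.92² − 923·9.81·1.34 = 65800 Pa.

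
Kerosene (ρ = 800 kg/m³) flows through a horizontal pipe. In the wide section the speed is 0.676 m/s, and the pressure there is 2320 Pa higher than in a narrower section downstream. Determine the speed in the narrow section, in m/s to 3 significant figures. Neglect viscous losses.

v₂ ≈ 2.50 m/s

Horizontal Bernoulli: P₁ + ½ρv₁² = P₂ + ½ρv₂², so v₂² = v₁² + 2(P₁ − P₂)/ρ.
v₂ = √(0.676² + 2·2320/800) = √(0.457 + 5.80) = 2.50 m/s.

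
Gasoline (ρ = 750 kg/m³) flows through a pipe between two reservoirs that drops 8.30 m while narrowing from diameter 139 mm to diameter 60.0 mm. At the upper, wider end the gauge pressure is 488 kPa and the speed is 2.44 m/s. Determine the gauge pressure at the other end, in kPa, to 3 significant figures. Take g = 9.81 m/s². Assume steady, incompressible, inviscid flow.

Continuity gives A₁v₁ = A₂v₂, so v₂ = (152 cm²)/(28.3 cm²) × 2.44 m/s = 13.1 m/s.
Applying Bernoulli between the two ends and solving for P₂: P₂ = P₁ + ½ρ(v₁² − v₂²) − ρgΔh.
P₂ = 488000 + ½·750·(2.44² − 13.1²) − 750·9.81·(−8.30) = 488000 + (-62100) − (-61100) = 487000 Pa.

P₂ ≈ 487 kPa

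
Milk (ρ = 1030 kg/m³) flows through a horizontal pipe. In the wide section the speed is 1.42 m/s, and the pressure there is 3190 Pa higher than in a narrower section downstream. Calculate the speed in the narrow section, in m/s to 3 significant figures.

Along the level pipe P + ½ρv² is conserved, hence v₂² = v₁² + 2(P₁ − P₂)/ρ.
v₂ = √(1.42² + 2·3190/1030) = √(2.02 + 6.19) = 2.87 m/s.

v₂ ≈ 2.87 m/s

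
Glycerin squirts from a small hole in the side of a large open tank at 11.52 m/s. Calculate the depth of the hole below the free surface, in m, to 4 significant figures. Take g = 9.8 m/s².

For a small hole in a large open tank, ½v² = gh, giving h = v²/(2g).
h = 11.52²/(2·9.8) = 132.7/19.60 = 6.771 m.

6.771 m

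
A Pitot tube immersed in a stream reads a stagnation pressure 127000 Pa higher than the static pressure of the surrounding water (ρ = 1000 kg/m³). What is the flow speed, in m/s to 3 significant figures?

v ≈ 15.9 m/s

Bernoulli between the free stream and the stagnation point: ½ρv² = P_stag − P_static.
v = √(2ΔP/ρ) = √(2·127000/1000) = 15.9 m/s.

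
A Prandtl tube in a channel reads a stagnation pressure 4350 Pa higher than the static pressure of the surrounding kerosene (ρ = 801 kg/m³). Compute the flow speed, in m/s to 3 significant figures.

v ≈ 3.30 m/s

Bernoulli between the free stream and the stagnation point: ½ρv² = P_stag − P_static.
v = √(2ΔP/ρ) = √(2·4350/801) = 3.30 m/s.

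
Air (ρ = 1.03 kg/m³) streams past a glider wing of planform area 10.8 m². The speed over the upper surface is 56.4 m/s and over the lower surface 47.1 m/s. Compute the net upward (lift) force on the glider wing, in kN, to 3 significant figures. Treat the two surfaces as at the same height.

F = 5.35 kN

With equal heights on the two surfaces, Bernoulli gives P_lower − P_upper = ½ρ(v_upper² − v_lower²).
ΔP = ½·1.03·(56.4² − 47.1²) = 496 Pa.
Lift = ΔP · A = 496 × 10.8 = 5350 N.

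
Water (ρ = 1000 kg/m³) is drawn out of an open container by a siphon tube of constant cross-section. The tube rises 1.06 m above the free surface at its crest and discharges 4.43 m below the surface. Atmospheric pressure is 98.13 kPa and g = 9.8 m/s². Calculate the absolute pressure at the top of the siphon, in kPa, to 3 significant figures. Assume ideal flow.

Bernoulli surface→outlet gives ½v² = g·h_out, so v = √(2·9.8·4.43) = 9.32 m/s.
Continuity keeps v the same throughout the tube; from surface to crest, P_atm + 0 = P_top + ½ρv² + ρg·h_top.
P_top = 98130 − ½·1000·9.32² − 1000·9.8·1.06 = 44300 Pa.

P_top ≈ 44.3 kPa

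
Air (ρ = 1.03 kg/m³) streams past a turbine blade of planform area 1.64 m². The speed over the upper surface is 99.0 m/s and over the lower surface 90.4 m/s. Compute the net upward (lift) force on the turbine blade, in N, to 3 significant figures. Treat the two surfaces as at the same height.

F = 1380 N

With equal heights on the two surfaces, Bernoulli gives P_lower − P_upper = ½ρ(v_upper² − v_lower²).
ΔP = ½·1.03·(99.0² − 90.4²) = 839 Pa.
Lift = ΔP · A = 839 × 1.64 = 1380 N.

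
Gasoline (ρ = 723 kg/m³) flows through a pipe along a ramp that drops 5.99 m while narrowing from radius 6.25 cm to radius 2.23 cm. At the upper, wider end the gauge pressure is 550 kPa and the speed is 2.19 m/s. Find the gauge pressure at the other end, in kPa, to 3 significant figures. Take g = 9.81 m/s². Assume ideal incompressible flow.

P₂ ≈ 487 kPa

Mass conservation (A₁v₁ = A₂v₂) gives v₂ = 2.19 × 123/15.6 = 17.2 m/s.
Energy conservation along the streamline gives P₂ = P₁ − ½ρ(v₂² − v₁²) − ρg(h₂ − h₁).
P₂ = 550000 + ½·723·(2.19² − 17.2²) − 723·9.81·(−5.99) = 550000 + (-105000) − (-42500) = 487000 Pa.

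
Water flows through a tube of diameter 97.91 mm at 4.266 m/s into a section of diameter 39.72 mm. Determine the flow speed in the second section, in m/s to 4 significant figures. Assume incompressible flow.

Continuity gives A₁v₁ = A₂v₂, so v₂ = (75.29 cm²)/(12.39 cm²) × 4.266 m/s = 25.92 m/s.

v₂ ≈ 25.92 m/s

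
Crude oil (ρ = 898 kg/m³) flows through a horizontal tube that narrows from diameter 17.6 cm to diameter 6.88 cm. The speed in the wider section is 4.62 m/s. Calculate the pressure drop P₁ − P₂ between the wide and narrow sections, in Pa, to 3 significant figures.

By continuity, v₂ = v₁·A₁/A₂ = 4.62·(243/37.2) = 30.2 m/s.
Bernoulli (h₁ = h₂): P₁ − P₂ = ½ρ(v₂² − v₁²).
P₁ − P₂ = ½·898·(30.2² − 4.62²) = ½·898·893 = 401000 Pa.

ΔP = 401000 Pa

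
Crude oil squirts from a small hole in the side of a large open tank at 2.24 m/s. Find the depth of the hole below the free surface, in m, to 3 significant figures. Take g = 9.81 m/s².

h ≈ 0.256 m

Torricelli: v = √(2gh), so h = v²/(2g).
h = 2.24²/(2·9.81) = 5.02/19.62 = 0.256 m.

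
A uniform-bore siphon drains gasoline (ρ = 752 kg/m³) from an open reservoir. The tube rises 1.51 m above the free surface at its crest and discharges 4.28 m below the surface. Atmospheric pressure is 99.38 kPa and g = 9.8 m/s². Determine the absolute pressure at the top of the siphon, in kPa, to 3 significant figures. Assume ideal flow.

P_top ≈ 56.7 kPa

Bernoulli surface→outlet gives ½v² = g·h_out, so v = √(2·9.8·4.28) = 9.16 m/s.
Continuity keeps v the same throughout the tube; from surface to crest, P_atm + 0 = P_top + ½ρv² + ρg·h_top.
P_top = 99380 − ½·752·9.16² − 752·9.8·1.51 = 56700 Pa.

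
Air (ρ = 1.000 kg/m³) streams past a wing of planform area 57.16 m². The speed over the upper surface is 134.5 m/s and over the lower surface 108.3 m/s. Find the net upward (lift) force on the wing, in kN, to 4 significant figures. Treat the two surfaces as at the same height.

The faster flow above has the lower pressure; Bernoulli (same height) gives ΔP = ½ρ(v_up² − v_low²).
ΔP = ½·1.000·(134.5² − 108.3²) = 3181 Pa.
Lift = ΔP · A = 3181 × 57.16 = 181800 N.

F ≈ 181.8 kN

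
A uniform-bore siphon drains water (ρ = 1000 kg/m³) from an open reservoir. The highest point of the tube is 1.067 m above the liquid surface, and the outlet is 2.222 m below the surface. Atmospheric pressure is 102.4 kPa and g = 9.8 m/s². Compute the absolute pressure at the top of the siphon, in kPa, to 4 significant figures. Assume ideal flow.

P_top ≈ 70.17 kPa

Bernoulli surface→outlet gives ½v² = g·h_out, so v = √(2·9.8·2.222) = 6.599 m/s.
The bore is uniform, so the speed at the crest is the same v. Bernoulli surface→crest: P_atm = P_top + ½ρv² + ρg·h_top.
P_top = 102400 − ½·1000·6.599² − 1000·9.8·1.067 = 70170 Pa.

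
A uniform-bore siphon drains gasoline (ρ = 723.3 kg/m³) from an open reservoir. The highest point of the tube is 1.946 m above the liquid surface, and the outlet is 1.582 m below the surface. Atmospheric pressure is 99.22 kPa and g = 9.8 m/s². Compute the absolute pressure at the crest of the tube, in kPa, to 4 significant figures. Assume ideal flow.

Bernoulli surface→outlet gives ½v² = g·h_out, so v = √(2·9.8·1.582) = 5.568 m/s.
With constant cross-section the crest speed equals v; applying Bernoulli from the surface up to the crest, P_top = P_atm − ½ρv² − ρg·h_top.
P_top = 99220 − ½·723.3·5.568² − 723.3·9.8·1.946 = 74210 Pa.

P_top ≈ 74.21 kPa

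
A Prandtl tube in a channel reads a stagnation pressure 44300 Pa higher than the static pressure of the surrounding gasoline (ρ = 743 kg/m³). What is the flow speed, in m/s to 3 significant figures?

Bernoulli between the free stream and the stagnation point: ½ρv² = P_stag − P_static.
v = √(2ΔP/ρ) = √(2·44300/743) = 10.9 m/s.

v ≈ 10.9 m/s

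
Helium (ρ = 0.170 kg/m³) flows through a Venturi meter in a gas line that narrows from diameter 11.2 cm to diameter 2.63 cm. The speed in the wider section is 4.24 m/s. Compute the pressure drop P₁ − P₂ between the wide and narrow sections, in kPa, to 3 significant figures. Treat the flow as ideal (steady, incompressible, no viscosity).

Continuity gives A₁v₁ = A₂v₂, so v₂ = (98.5 cm²)/(5.43 cm²) × 4.24 m/s = 76.9 m/s.
Bernoulli (h₁ = h₂): P₁ − P₂ = ½ρ(v₂² − v₁²).
P₁ − P₂ = ½·0.170·(76.9² − 4.24²) = ½·0.170·5890 = 501 Pa.

ΔP = 0.501 kPa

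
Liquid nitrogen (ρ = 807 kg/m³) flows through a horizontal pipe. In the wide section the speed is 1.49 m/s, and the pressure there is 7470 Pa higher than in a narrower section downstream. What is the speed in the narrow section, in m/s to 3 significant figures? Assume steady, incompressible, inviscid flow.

v₂ = 4.55 m/s

With h₁ = h₂, rearranging Bernoulli gives v₂ = √(v₁² + 2ΔP/ρ).
v₂ = √(1.49² + 2·7470/807) = √(2.22 + 18.5) = 4.55 m/s.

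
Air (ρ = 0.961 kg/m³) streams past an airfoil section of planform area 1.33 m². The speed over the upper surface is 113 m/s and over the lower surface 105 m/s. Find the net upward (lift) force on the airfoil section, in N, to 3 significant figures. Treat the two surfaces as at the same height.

The faster flow above has the lower pressure; Bernoulli (same height) gives ΔP = ½ρ(v_up² − v_low²).
ΔP = ½·0.961·(113² − 105²) = 838 Pa.
Lift = ΔP · A = 838 × 1.33 = 1110 N.

F = 1110 N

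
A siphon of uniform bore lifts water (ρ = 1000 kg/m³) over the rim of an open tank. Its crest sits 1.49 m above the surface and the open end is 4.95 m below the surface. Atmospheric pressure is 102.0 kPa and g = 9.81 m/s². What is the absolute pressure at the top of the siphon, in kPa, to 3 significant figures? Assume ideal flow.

P_top ≈ 38.8 kPa

From the surface to the outlet (both open to atmosphere, surface at rest): v = √(2g·h_out) = √(2·9.81·4.95) = 9.85 m/s.
With constant cross-section the crest speed equals v; applying Bernoulli from the surface up to the crest, P_top = P_atm − ½ρv² − ρg·h_top.
P_top = 102000 − ½·1000·9.85² − 1000·9.81·1.49 = 38800 Pa.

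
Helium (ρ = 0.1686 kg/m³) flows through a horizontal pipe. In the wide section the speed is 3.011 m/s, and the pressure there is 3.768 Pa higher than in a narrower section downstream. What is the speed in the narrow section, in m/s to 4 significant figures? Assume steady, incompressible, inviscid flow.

With h₁ = h₂, rearranging Bernoulli gives v₂ = √(v₁² + 2ΔP/ρ).
v₂ = √(3.011² + 2·3.768/0.1686) = √(9.066 + 44.70) = 7.332 m/s.

v₂ ≈ 7.332 m/s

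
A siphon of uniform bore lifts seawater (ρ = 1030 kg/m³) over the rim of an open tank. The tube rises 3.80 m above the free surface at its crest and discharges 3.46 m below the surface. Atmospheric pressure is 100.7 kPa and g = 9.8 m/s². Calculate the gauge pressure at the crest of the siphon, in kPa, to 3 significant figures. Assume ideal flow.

Bernoulli surface→outlet gives ½v² = g·h_out, so v = √(2·9.8·3.46) = 8.24 m/s.
Continuity keeps v the same throughout the tube; from surface to crest, P_atm + 0 = P_top + ½ρv² + ρg·h_top.
P_top = 100700 − ½·1030·8.24² − 1030·9.8·3.80 = 27400 Pa. So P_gauge = P_top − P_atm = -73300 Pa.

P_gauge ≈ -73.3 kPa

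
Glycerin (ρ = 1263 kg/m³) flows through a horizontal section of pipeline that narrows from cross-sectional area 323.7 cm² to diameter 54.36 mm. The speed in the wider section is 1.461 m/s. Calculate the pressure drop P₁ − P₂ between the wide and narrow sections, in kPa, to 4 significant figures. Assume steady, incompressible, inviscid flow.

Continuity gives A₁v₁ = A₂v₂, so v₂ = (323.7 cm²)/(23.21 cm²) × 1.461 m/s = 20.38 m/s.
The pipe is horizontal, so Bernoulli reduces to P₁ + ½ρv₁² = P₂ + ½ρv₂².
P₁ − P₂ = ½·1263·(20.38² − 1.461²) = ½·1263·413.1 = 260900 Pa.

ΔP ≈ 260.9 kPa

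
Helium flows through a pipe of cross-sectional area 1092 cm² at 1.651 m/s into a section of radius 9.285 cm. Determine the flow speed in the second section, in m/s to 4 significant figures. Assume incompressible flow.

6.657 m/s

Mass conservation (A₁v₁ = A₂v₂) gives v₂ = 1.651 × 1092/270.8 = 6.657 m/s.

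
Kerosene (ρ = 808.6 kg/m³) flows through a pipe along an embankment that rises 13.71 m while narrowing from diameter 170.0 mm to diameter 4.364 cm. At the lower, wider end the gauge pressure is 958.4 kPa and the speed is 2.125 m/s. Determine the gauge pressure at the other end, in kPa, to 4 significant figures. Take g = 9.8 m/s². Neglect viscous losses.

P₂ ≈ 431.2 kPa

Mass conservation (A₁v₁ = A₂v₂) gives v₂ = 2.125 × 227.0/14.96 = 32.25 m/s.
Energy conservation along the streamline gives P₂ = P₁ − ½ρ(v₂² − v₁²) − ρg(h₂ − h₁).
P₂ = 958400 + ½·808.6·(2.125² − 32.25²) − 808.6·9.8·(+13.71) = 958400 + (-418600) − (108600) = 431200 Pa.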